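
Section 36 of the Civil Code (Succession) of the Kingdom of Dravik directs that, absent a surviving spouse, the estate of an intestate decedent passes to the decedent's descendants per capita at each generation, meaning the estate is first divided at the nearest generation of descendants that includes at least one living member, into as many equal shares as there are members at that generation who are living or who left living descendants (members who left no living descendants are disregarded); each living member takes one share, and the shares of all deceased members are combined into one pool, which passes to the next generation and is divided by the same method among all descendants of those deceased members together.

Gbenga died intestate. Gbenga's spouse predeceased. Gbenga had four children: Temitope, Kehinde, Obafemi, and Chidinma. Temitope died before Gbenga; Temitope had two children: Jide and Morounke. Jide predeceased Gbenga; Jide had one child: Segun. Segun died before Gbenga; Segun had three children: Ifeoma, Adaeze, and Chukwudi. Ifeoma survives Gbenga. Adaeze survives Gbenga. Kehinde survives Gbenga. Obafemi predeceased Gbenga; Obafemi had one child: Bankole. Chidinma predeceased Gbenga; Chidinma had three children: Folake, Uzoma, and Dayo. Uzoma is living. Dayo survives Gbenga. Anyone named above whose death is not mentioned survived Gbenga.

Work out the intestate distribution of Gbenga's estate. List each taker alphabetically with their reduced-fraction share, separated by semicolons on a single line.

There is no surviving spouse, so the entire estate passes to Gbenga's descendants per capita at each generation.
At generation 1 (Temitope, Kehinde, Obafemi, Chidinma) there are 4 shares of (1)/4 = 1/4 each.
Living: Kehinde — each takes 1/4.
Deceased: Temitope, Obafemi, and Chidinma. Their combined 3/4 is pooled and carried to generation 2.
At generation 2 (Jide, Morounke, Bankole, Folake, Uzoma, Dayo) there are 6 shares of (3/4)/6 = 1/8 each.
Living: Morounke, Bankole, Folake, Uzoma, and Dayo — each takes 1/8.
Deceased: Jide. That 1/8 share is carried to generation 3.
At generation 3 (Segun) there are 1 shares of (1/8)/1 = 1/8 each.
Deceased: Segun. That 1/8 share is carried to generation 4.
At generation 4 (Ifeoma, Adaeze, Chukwudi) there are 3 shares of (1/8)/3 = 1/24 each.
Living: Ifeoma, Adaeze, and Chukwudi — each takes 1/24.

Adaeze 1/24; Bankole 1/8; Chukwudi 1/24; Dayo 1/8; Folake 1/8; Ifeoma 1/24; Kehinde 1/4; Morounke 1/8; Uzoma 1/8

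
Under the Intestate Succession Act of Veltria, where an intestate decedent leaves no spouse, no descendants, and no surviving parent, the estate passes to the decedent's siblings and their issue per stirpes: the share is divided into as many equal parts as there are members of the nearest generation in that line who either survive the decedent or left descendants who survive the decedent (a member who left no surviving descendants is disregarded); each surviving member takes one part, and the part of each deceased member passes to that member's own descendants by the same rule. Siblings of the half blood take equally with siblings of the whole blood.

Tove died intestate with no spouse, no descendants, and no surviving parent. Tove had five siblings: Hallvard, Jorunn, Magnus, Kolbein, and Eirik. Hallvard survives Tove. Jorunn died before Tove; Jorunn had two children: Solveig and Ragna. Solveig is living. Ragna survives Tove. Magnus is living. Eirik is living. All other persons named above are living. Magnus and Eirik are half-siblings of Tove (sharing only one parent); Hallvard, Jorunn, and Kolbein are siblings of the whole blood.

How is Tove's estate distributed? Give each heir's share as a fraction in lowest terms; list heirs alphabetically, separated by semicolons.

No spouse, descendants, or parent survives, so the estate passes to Tove's siblings per stirpes.
Half-blood and whole-blood siblings take equally under the stated rule.
The estate is divided into 5 equal shares of 1/5 among Hallvard, Jorunn, Magnus, Kolbein, Eirik.
Hallvard is living and takes 1/5.
Jorunn predeceased; the 1/5 allotted to Jorunn's branch passes to Jorunn's issue by representation.
The 1/5 is divided into 2 equal shares of 1/10 among Solveig, Ragna.
Solveig is living and takes 1/10.
Ragna is living and takes 1/10.
Magnus is living and takes 1/5.
Kolbein is living and takes 1/5.
Eirik is living and takes 1/5.

Eirik 1/5; Hallvard 1/5; Kolbein 1/5; Magnus 1/5; Ragna 1/10; Solveig 1/10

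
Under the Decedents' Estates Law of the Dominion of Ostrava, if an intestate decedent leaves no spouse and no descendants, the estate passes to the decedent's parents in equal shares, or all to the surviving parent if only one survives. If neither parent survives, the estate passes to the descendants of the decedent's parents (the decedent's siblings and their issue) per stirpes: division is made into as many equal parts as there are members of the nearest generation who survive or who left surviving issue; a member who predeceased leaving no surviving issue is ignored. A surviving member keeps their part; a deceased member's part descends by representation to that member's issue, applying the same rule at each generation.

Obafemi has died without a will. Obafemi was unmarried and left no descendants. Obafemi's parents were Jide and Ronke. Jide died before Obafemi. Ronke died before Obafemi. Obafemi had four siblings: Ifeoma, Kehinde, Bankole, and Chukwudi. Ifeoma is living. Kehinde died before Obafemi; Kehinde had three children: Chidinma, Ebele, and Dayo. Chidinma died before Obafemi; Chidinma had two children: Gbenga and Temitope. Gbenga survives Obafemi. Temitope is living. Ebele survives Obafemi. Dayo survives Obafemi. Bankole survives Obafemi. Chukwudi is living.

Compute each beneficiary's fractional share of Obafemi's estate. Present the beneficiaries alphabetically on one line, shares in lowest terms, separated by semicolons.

Bankole 1/4; Chukwudi 1/4; Dayo 1/12; Ebele 1/12; Gbenga 1/24; Ifeoma 1/4; Temitope 1/24

Neither parent survives and there are no descendants, so the estate passes to Obafemi's siblings and their issue per stirpes.
The estate is divided into 4 equal shares of 1/4 among Ifeoma, Kehinde, Bankole, Chukwudi.
Ifeoma is living and takes 1/4.
Kehinde predeceased; the 1/4 allotted to Kehinde's branch passes to Kehinde's issue by representation.
The 1/4 is divided into 3 equal shares of 1/12 among Chidinma, Ebele, Dayo.
Chidinma predeceased; the 1/12 allotted to Chidinma's branch passes to Chidinma's issue by representation.
The 1/12 is divided into 2 equal shares of 1/24 among Gbenga, Temitope.
Gbenga is living and takes 1/24.
Temitope is living and takes 1/24.
Ebele is living and takes 1/12.
Dayo is living and takes 1/12.
Bankole is living and takes 1/4.
Chukwudi is living and takes 1/4.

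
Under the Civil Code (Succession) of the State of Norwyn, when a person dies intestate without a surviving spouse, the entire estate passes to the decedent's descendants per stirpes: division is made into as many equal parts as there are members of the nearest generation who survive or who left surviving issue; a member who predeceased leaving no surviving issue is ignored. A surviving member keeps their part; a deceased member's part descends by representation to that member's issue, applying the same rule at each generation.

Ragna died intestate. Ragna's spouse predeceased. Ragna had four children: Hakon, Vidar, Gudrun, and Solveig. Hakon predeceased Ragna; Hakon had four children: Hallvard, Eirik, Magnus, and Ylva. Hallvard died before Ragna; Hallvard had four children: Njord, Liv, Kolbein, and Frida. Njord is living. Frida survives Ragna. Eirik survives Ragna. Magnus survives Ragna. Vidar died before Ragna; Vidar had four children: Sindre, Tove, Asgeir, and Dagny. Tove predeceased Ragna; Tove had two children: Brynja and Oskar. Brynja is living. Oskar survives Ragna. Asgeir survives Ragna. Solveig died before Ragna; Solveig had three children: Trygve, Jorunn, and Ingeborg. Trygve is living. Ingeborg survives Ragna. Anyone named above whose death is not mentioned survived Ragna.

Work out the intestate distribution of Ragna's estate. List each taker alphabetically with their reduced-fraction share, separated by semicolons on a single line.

There is no surviving spouse, so the entire estate passes to Ragna's descendants per stirpes.
The estate is divided into 4 equal shares of 1/4 among Hakon, Vidar, Gudrun, Solveig.
Hakon predeceased; the 1/4 allotted to Hakon's branch passes to Hakon's issue by representation.
The 1/4 is divided into 4 equal shares of 1/16 among Hallvard, Eirik, Magnus, Ylva.
Hallvard predeceased; the 1/16 allotted to Hallvard's branch passes to Hallvard's issue by representation.
The 1/16 is divided into 4 equal shares of 1/64 among Njord, Liv, Kolbein, Frida.
Njord is living and takes 1/64.
Liv is living and takes 1/64.
Kolbein is living and takes 1/64.
Frida is living and takes 1/64.
Eirik is living and takes 1/16.
Magnus is living and takes 1/16.
Ylva is living and takes 1/16.
Vidar predeceased; the 1/4 allotted to Vidar's branch passes to Vidar's issue by representation.
The 1/4 is divided into 4 equal shares of 1/16 among Sindre, Tove, Asgeir, Dagny.
Sindre is living and takes 1/16.
Tove predeceased; the 1/16 allotted to Tove's branch passes to Tove's issue by representation.
The 1/16 is divided into 2 equal shares of 1/32 among Brynja, Oskar.
Brynja is living and takes 1/32.
Oskar is living and takes 1/32.
Asgeir is living and takes 1/16.
Dagny is living and takes 1/16.
Gudrun is living and takes 1/4.
Solveig predeceased; the 1/4 allotted to Solveig's branch passes to Solveig's issue by representation.
The 1/4 is divided into 3 equal shares of 1/12 among Trygve, Jorunn, Ingeborg.
Trygve is living and takes 1/12.
Jorunn is living and takes 1/12.
Ingeborg is living and takes 1/12.

Asgeir 1/16; Brynja 1/32; Dagny 1/16; Eirik 1/16; Frida 1/64; Gudrun 1/4; Ingeborg 1/12; Jorunn 1/12; Kolbein 1/64; Liv 1/64; Magnus 1/16; Njord 1/64; Oskar 1/32; Sindre 1/16; Trygve 1/12; Ylva 1/16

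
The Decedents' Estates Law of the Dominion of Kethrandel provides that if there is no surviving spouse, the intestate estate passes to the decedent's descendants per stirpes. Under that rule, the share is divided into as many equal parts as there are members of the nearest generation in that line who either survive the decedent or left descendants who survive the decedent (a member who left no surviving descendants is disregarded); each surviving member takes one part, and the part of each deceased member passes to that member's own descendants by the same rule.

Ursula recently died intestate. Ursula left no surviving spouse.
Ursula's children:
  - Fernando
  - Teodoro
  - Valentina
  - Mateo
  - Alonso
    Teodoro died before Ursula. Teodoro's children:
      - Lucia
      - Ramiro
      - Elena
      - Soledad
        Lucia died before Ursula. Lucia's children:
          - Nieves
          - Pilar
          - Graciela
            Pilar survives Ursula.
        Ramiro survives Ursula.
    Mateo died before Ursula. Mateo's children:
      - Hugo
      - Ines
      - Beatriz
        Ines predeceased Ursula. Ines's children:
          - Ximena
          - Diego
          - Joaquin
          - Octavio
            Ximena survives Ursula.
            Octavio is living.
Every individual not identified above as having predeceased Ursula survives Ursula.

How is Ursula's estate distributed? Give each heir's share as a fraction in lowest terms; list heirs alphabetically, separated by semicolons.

Alonso 1/5; Beatriz 1/15; Diego 1/60; Elena 1/20; Fernando 1/5; Graciela 1/60; Hugo 1/15; Joaquin 1/60; Nieves 1/60; Octavio 1/60; Pilar 1/60; Ramiro 1/20; Soledad 1/20; Valentina 1/5; Ximena 1/60

There is no surviving spouse, so the entire estate passes to Ursula's descendants per stirpes.
The estate is divided into 5 equal shares of 1/5 among Fernando, Teodoro, Valentina, Mateo, Alonso.
Fernando is living and takes 1/5.
Teodoro predeceased; the 1/5 allotted to Teodoro's branch passes to Teodoro's issue by representation.
The 1/5 is divided into 4 equal shares of 1/20 among Lucia, Ramiro, Elena, Soledad.
Lucia predeceased; the 1/20 allotted to Lucia's branch passes to Lucia's issue by representation.
The 1/20 is divided into 3 equal shares of 1/60 among Nieves, Pilar, Graciela.
Nieves is living and takes 1/60.
Pilar is living and takes 1/60.
Graciela is living and takes 1/60.
Ramiro is living and takes 1/20.
Elena is living and takes 1/20.
Soledad is living and takes 1/20.
Valentina is living and takes 1/5.
Mateo predeceased; the 1/5 allotted to Mateo's branch passes to Mateo's issue by representation.
The 1/5 is divided into 3 equal shares of 1/15 among Hugo, Ines, Beatriz.
Hugo is living and takes 1/15.
Ines predeceased; the 1/15 allotted to Ines's branch passes to Ines's issue by representation.
The 1/15 is divided into 4 equal shares of 1/60 among Ximena, Diego, Joaquin, Octavio.
Ximena is living and takes 1/60.
Diego is living and takes 1/60.
Joaquin is living and takes 1/60.
Octavio is living and takes 1/60.
Beatriz is living and takes 1/15.
Alonso is living and takes 1/5.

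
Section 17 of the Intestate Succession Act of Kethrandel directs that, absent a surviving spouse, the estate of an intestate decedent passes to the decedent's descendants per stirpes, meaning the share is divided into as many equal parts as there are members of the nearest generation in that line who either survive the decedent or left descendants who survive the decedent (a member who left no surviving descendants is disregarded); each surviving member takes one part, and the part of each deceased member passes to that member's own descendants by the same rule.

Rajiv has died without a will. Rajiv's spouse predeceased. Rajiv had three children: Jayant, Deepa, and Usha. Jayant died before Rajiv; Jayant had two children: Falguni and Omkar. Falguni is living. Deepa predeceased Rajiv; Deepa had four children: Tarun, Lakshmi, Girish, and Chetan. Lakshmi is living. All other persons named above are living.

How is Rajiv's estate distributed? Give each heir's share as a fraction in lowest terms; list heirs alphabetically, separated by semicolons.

There is no surviving spouse, so the entire estate passes to Rajiv's descendants per stirpes.
The estate is divided into 3 equal shares of 1/3 among Jayant, Deepa, Usha.
Jayant predeceased; the 1/3 allotted to Jayant's branch passes to Jayant's issue by representation.
The 1/3 is divided into 2 equal shares of 1/6 among Falguni, Omkar.
Falguni is living and takes 1/6.
Omkar is living and takes 1/6.
Deepa predeceased; the 1/3 allotted to Deepa's branch passes to Deepa's issue by representation.
The 1/3 is divided into 4 equal shares of 1/12 among Tarun, Lakshmi, Girish, Chetan.
Tarun is living and takes 1/12.
Lakshmi is living and takes 1/12.
Girish is living and takes 1/12.
Chetan is living and takes 1/12.
Usha is living and takes 1/3.

Chetan 1/12; Falguni 1/6; Girish 1/12; Lakshmi 1/12; Omkar 1/6; Tarun 1/12; Usha 1/3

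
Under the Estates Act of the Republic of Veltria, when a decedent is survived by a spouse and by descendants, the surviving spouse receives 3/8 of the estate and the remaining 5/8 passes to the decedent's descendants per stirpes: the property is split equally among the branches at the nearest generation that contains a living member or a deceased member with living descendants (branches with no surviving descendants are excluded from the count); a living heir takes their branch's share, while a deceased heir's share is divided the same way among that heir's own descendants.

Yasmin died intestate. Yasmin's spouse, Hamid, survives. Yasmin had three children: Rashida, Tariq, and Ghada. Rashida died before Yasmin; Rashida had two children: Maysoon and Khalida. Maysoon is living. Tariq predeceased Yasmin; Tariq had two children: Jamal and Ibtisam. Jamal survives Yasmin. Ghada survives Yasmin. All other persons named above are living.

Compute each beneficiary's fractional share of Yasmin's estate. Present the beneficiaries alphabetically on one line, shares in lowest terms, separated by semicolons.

Hamid, as surviving spouse, takes 3/8.
The remaining 5/8 passes to Yasmin's descendants per stirpes.
The 5/8 is divided into 3 equal shares of 5/24 among Rashida, Tariq, Ghada.
Rashida predeceased; the 5/24 allotted to Rashida's branch passes to Rashida's issue by representation.
The 5/24 is divided into 2 equal shares of 5/48 among Maysoon, Khalida.
Maysoon is living and takes 5/48.
Khalida is living and takes 5/48.
Tariq predeceased; the 5/24 allotted to Tariq's branch passes to Tariq's issue by representation.
The 5/24 is divided into 2 equal shares of 5/48 among Jamal, Ibtisam.
Jamal is living and takes 5/48.
Ibtisam is living and takes 5/48.
Ghada is living and takes 5/24.

Ghada 5/24; Hamid 3/8; Ibtisam 5/48; Jamal 5/48; Khalida 5/48; Maysoon 5/48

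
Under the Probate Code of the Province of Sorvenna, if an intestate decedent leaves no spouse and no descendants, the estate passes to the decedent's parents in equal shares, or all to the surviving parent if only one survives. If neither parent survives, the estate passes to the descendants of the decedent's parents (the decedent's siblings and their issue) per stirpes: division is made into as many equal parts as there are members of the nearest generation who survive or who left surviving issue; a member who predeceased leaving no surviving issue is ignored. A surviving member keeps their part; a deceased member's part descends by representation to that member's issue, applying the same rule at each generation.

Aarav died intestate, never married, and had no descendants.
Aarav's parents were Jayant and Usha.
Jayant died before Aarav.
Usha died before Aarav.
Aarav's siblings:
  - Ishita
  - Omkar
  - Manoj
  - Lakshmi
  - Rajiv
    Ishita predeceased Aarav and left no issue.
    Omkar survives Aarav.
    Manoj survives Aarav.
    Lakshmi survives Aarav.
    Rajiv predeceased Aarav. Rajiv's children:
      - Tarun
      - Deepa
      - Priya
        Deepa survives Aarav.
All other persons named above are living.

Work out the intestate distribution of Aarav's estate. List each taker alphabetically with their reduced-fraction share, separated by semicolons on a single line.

Deepa 1/12; Lakshmi 1/4; Manoj 1/4; Omkar 1/4; Priya 1/12; Tarun 1/12

Neither parent survives and there are no descendants, so the estate passes to Aarav's siblings and their issue per stirpes.
Ishita left no surviving issue, so that branch lapses and is disregarded.
The estate is divided into 4 equal shares of 1/4 among Omkar, Manoj, Lakshmi, Rajiv.
Omkar is living and takes 1/4.
Manoj is living and takes 1/4.
Lakshmi is living and takes 1/4.
Rajiv predeceased; the 1/4 allotted to Rajiv's branch passes to Rajiv's issue by representation.
The 1/4 is divided into 3 equal shares of 1/12 among Tarun, Deepa, Priya.
Tarun is living and takes 1/12.
Deepa is living and takes 1/12.
Priya is living and takes 1/12.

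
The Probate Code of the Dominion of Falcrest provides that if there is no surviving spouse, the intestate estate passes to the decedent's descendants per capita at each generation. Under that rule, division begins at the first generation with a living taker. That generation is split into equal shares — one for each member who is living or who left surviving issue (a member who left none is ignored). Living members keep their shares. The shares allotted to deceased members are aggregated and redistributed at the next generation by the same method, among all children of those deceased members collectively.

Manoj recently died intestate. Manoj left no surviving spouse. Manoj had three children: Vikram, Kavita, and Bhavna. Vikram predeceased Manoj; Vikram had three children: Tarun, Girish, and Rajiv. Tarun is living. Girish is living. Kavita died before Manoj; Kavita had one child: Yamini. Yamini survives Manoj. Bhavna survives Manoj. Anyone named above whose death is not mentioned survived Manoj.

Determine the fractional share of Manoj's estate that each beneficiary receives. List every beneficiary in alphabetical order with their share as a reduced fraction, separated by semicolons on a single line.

There is no surviving spouse, so the entire estate passes to Manoj's descendants per capita at each generation.
At generation 1 (Vikram, Kavita, Bhavna) there are 3 shares of (1)/3 = 1/3 each.
Living: Bhavna — each takes 1/3.
Deceased: Vikram and Kavita. Their combined 2/3 is pooled and carried to generation 2.
At generation 2 (Tarun, Girish, Rajiv, Yamini) there are 4 shares of (2/3)/4 = 1/6 each.
Living: Tarun, Girish, Rajiv, and Yamini — each takes 1/6.

Bhavna 1/3; Girish 1/6; Rajiv 1/6; Tarun 1/6; Yamini 1/6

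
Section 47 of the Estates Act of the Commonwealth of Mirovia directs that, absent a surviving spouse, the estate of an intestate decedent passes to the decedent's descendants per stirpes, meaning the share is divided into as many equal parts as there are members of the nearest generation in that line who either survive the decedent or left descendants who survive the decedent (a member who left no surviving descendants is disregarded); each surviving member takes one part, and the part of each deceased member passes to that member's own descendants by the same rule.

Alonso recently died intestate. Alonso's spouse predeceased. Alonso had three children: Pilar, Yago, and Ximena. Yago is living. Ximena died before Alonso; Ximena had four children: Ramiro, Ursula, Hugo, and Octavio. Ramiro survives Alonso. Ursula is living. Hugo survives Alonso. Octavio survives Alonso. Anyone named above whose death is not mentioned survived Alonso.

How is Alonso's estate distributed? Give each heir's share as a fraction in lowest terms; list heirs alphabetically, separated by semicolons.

There is no surviving spouse, so the entire estate passes to Alonso's descendants per stirpes.
The estate is divided into 3 equal shares of 1/3 among Pilar, Yago, Ximena.
Pilar is living and takes 1/3.
Yago is living and takes 1/3.
Ximena predeceased; the 1/3 allotted to Ximena's branch passes to Ximena's issue by representation.
The 1/3 is divided into 4 equal shares of 1/12 among Ramiro, Ursula, Hugo, Octavio.
Ramiro is living and takes 1/12.
Ursula is living and takes 1/12.
Hugo is living and takes 1/12.
Octavio is living and takes 1/12.

Hugo 1/12; Octavio 1/12; Pilar 1/3; Ramiro 1/12; Ursula 1/12; Yago 1/3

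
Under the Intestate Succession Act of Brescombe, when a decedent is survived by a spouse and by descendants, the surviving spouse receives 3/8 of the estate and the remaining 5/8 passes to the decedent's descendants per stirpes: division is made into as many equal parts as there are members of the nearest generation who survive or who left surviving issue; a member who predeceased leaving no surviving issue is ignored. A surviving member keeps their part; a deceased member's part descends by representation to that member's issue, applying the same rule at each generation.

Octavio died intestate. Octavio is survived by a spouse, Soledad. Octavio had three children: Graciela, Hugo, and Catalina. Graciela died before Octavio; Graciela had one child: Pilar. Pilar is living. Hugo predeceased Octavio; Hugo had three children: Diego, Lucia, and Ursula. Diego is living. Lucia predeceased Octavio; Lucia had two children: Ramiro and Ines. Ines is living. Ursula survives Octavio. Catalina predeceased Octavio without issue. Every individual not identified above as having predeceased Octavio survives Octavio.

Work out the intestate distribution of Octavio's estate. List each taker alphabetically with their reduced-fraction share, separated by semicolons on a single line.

Diego 5/48; Ines 5/96; Pilar 5/16; Ramiro 5/96; Soledad 3/8; Ursula 5/48

Soledad, as surviving spouse, takes 3/8.
The remaining 5/8 passes to Octavio's descendants per stirpes.
Catalina left no surviving issue, so that branch lapses and is disregarded.
The 5/8 is divided into 2 equal shares of 5/16 among Graciela, Hugo.
Graciela predeceased; the 5/16 allotted to Graciela's branch passes to Graciela's issue by representation.
Pilar is the sole taker at this level and receives the full 5/16.
Hugo predeceased; the 5/16 allotted to Hugo's branch passes to Hugo's issue by representation.
The 5/16 is divided into 3 equal shares of 5/48 among Diego, Lucia, Ursula.
Diego is living and takes 5/48.
Lucia predeceased; the 5/48 allotted to Lucia's branch passes to Lucia's issue by representation.
The 5/48 is divided into 2 equal shares of 5/96 among Ramiro, Ines.
Ramiro is living and takes 5/96.
Ines is living and takes 5/96.
Ursula is living and takes 5/48.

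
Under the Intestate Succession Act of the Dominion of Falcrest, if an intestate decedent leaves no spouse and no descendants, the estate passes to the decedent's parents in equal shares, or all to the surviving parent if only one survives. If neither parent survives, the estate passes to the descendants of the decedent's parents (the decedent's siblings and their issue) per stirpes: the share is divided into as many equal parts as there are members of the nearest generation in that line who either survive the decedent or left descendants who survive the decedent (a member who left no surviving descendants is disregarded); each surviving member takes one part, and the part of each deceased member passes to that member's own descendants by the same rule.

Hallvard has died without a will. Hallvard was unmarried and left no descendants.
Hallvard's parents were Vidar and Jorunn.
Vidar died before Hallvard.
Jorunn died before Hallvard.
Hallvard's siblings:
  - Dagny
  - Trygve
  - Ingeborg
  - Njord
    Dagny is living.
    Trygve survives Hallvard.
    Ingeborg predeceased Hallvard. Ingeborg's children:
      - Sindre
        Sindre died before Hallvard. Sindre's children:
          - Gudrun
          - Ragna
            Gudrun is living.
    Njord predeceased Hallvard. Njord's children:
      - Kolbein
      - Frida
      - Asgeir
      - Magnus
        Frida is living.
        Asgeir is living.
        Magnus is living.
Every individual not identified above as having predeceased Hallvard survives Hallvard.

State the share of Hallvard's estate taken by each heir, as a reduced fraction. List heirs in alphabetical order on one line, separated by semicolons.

Neither parent survives and there are no descendants, so the estate passes to Hallvard's siblings and their issue per stirpes.
The estate is divided into 4 equal shares of 1/4 among Dagny, Trygve, Ingeborg, Njord.
Dagny is living and takes 1/4.
Trygve is living and takes 1/4.
Ingeborg predeceased; the 1/4 allotted to Ingeborg's branch passes to Ingeborg's issue by representation.
Sindre's line is the sole branch at this level, so the full 1/4 passes to Sindre's issue by representation.
The 1/4 is divided into 2 equal shares of 1/8 among Gudrun, Ragna.
Gudrun is living and takes 1/8.
Ragna is living and takes 1/8.
Njord predeceased; the 1/4 allotted to Njord's branch passes to Njord's issue by representation.
The 1/4 is divided into 4 equal shares of 1/16 among Kolbein, Frida, Asgeir, Magnus.
Kolbein is living and takes 1/16.
Frida is living and takes 1/16.
Asgeir is living and takes 1/16.
Magnus is living and takes 1/16.

Asgeir 1/16; Dagny 1/4; Frida 1/16; Gudrun 1/8; Kolbein 1/16; Magnus 1/16; Ragna 1/8; Trygve 1/4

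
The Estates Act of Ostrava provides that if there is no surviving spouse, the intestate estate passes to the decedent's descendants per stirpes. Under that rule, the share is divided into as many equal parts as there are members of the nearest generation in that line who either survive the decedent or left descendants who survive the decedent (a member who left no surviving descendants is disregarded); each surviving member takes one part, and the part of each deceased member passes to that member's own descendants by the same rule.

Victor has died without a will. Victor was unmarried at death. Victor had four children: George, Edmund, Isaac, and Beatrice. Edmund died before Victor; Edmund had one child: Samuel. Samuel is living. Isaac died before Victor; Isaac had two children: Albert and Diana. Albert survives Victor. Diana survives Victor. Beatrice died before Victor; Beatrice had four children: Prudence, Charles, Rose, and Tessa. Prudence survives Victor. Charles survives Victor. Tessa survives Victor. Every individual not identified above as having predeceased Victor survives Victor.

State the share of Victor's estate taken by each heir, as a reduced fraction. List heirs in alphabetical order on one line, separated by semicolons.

There is no surviving spouse, so the entire estate passes to Victor's descendants per stirpes.
The estate is divided into 4 equal shares of 1/4 among George, Edmund, Isaac, Beatrice.
George is living and takes 1/4.
Edmund predeceased; the 1/4 allotted to Edmund's branch passes to Edmund's issue by representation.
Samuel is the sole taker at this level and receives the full 1/4.
Isaac predeceased; the 1/4 allotted to Isaac's branch passes to Isaac's issue by representation.
The 1/4 is divided into 2 equal shares of 1/8 among Albert, Diana.
Albert is living and takes 1/8.
Diana is living and takes 1/8.
Beatrice predeceased; the 1/4 allotted to Beatrice's branch passes to Beatrice's issue by representation.
The 1/4 is divided into 4 equal shares of 1/16 among Prudence, Charles, Rose, Tessa.
Prudence is living and takes 1/16.
Charles is living and takes 1/16.
Rose is living and takes 1/16.
Tessa is living and takes 1/16.

Albert 1/8; Charles 1/16; Diana 1/8; George 1/4; Prudence 1/16; Rose 1/16; Samuel 1/4; Tessa 1/16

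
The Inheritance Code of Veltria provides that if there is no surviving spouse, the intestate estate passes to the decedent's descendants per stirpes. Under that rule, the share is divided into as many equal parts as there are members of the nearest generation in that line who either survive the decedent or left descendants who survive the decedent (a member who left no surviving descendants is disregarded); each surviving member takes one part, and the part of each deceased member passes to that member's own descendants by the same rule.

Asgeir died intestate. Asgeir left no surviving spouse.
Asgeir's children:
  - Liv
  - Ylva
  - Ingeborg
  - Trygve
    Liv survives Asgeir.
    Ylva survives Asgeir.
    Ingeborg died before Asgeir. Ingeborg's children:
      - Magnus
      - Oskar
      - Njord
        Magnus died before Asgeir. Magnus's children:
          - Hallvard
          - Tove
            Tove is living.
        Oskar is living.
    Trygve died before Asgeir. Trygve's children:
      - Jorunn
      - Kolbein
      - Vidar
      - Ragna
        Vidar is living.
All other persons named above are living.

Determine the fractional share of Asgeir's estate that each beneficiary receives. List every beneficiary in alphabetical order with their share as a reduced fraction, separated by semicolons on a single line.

There is no surviving spouse, so the entire estate passes to Asgeir's descendants per stirpes.
The estate is divided into 4 equal shares of 1/4 among Liv, Ylva, Ingeborg, Trygve.
Liv is living and takes 1/4.
Ylva is living and takes 1/4.
Ingeborg predeceased; the 1/4 allotted to Ingeborg's branch passes to Ingeborg's issue by representation.
The 1/4 is divided into 3 equal shares of 1/12 among Magnus, Oskar, Njord.
Magnus predeceased; the 1/12 allotted to Magnus's branch passes to Magnus's issue by representation.
The 1/12 is divided into 2 equal shares of 1/24 among Hallvard, Tove.
Hallvard is living and takes 1/24.
Tove is living and takes 1/24.
Oskar is living and takes 1/12.
Njord is living and takes 1/12.
Trygve predeceased; the 1/4 allotted to Trygve's branch passes to Trygve's issue by representation.
The 1/4 is divided into 4 equal shares of 1/16 among Jorunn, Kolbein, Vidar, Ragna.
Jorunn is living and takes 1/16.
Kolbein is living and takes 1/16.
Vidar is living and takes 1/16.
Ragna is living and takes 1/16.

Hallvard 1/24; Jorunn 1/16; Kolbein 1/16; Liv 1/4; Njord 1/12; Oskar 1/12; Ragna 1/16; Tove 1/24; Vidar 1/16; Ylva 1/4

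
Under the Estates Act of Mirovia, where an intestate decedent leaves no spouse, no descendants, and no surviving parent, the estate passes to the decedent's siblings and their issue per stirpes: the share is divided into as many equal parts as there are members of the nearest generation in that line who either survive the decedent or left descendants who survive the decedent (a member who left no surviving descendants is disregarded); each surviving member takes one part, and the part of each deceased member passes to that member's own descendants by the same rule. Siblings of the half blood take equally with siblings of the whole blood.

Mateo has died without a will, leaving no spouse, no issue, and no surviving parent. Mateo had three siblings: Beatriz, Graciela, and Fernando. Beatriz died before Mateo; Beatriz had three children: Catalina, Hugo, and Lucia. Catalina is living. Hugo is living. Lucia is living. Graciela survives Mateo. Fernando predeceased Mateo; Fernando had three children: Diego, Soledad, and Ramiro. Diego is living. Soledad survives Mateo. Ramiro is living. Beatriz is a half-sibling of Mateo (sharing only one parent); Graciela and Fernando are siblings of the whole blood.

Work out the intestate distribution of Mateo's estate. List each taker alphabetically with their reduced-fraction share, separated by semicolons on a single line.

No spouse, descendants, or parent survives, so the estate passes to Mateo's siblings per stirpes.
Half-blood and whole-blood siblings take equally under the stated rule.
The estate is divided into 3 equal shares of 1/3 among Beatriz, Graciela, Fernando.
Beatriz predeceased; the 1/3 allotted to Beatriz's branch passes to Beatriz's issue by representation.
The 1/3 is divided into 3 equal shares of 1/9 among Catalina, Hugo, Lucia.
Catalina is living and takes 1/9.
Hugo is living and takes 1/9.
Lucia is living and takes 1/9.
Graciela is living and takes 1/3.
Fernando predeceased; the 1/3 allotted to Fernando's branch passes to Fernando's issue by representation.
The 1/3 is divided into 3 equal shares of 1/9 among Diego, Soledad, Ramiro.
Diego is living and takes 1/9.
Soledad is living and takes 1/9.
Ramiro is living and takes 1/9.

Catalina 1/9; Diego 1/9; Graciela 1/3; Hugo 1/9; Lucia 1/9; Ramiro 1/9; Soledad 1/9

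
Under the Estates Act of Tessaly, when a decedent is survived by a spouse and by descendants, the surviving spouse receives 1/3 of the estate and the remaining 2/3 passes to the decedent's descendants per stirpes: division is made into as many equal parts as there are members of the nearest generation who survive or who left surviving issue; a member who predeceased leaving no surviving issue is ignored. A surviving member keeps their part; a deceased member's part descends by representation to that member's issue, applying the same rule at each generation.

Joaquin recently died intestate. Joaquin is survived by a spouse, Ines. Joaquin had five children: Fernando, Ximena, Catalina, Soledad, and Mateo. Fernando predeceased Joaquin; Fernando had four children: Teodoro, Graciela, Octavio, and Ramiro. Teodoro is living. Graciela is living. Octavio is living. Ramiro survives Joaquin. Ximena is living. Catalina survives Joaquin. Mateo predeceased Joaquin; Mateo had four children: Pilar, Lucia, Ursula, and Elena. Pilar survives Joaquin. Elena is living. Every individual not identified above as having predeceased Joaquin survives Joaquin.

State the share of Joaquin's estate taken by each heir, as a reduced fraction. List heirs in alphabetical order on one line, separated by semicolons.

Catalina 2/15; Elena 1/30; Graciela 1/30; Ines 1/3; Lucia 1/30; Octavio 1/30; Pilar 1/30; Ramiro 1/30; Soledad 2/15; Teodoro 1/30; Ursula 1/30; Ximena 2/15

Ines, as surviving spouse, takes 1/3.
The remaining 2/3 passes to Joaquin's descendants per stirpes.
The 2/3 is divided into 5 equal shares of 2/15 among Fernando, Ximena, Catalina, Soledad, Mateo.
Fernando predeceased; the 2/15 allotted to Fernando's branch passes to Fernando's issue by representation.
The 2/15 is divided into 4 equal shares of 1/30 among Teodoro, Graciela, Octavio, Ramiro.
Teodoro is living and takes 1/30.
Graciela is living and takes 1/30.
Octavio is living and takes 1/30.
Ramiro is living and takes 1/30.
Ximena is living and takes 2/15.
Catalina is living and takes 2/15.
Soledad is living and takes 2/15.
Mateo predeceased; the 2/15 allotted to Mateo's branch passes to Mateo's issue by representation.
The 2/15 is divided into 4 equal shares of 1/30 among Pilar, Lucia, Ursula, Elena.
Pilar is living and takes 1/30.
Lucia is living and takes 1/30.
Ursula is living and takes 1/30.
Elena is living and takes 1/30.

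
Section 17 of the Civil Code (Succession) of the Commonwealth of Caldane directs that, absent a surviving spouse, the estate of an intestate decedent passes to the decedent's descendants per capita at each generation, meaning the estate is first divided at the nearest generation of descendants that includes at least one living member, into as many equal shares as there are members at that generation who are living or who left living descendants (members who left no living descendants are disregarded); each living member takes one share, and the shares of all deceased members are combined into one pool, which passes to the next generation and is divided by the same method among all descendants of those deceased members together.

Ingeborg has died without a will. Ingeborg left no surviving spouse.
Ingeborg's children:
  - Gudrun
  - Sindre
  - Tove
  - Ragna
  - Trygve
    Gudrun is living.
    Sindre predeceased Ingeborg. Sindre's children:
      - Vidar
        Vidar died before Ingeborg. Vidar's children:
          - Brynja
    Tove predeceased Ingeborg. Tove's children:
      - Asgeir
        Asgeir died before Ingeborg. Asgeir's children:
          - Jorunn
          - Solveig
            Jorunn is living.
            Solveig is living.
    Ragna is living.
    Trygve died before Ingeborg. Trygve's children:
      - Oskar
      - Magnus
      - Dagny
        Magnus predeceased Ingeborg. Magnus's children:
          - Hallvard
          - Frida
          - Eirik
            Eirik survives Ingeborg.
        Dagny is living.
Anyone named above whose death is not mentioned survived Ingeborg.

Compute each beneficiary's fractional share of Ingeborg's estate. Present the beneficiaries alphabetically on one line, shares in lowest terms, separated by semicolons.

Brynja 3/50; Dagny 3/25; Eirik 3/50; Frida 3/50; Gudrun 1/5; Hallvard 3/50; Jorunn 3/50; Oskar 3/25; Ragna 1/5; Solveig 3/50

There is no surviving spouse, so the entire estate passes to Ingeborg's descendants per capita at each generation.
At generation 1 (Gudrun, Sindre, Tove, Ragna, Trygve) there are 5 shares of (1)/5 = 1/5 each.
Living: Gudrun and Ragna — each takes 1/5.
Deceased: Sindre, Tove, and Trygve. Their combined 3/5 is pooled and carried to generation 2.
At generation 2 (Vidar, Asgeir, Oskar, Magnus, Dagny) there are 5 shares of (3/5)/5 = 3/25 each.
Living: Oskar and Dagny — each takes 3/25.
Deceased: Vidar, Asgeir, and Magnus. Their combined 9/25 is pooled and carried to generation 3.
At generation 3 (Brynja, Jorunn, Solveig, Hallvard, Frida, Eirik) there are 6 shares of (9/25)/6 = 3/50 each.
Living: Brynja, Jorunn, Solveig, Hallvard, Frida, and Eirik — each takes 3/50.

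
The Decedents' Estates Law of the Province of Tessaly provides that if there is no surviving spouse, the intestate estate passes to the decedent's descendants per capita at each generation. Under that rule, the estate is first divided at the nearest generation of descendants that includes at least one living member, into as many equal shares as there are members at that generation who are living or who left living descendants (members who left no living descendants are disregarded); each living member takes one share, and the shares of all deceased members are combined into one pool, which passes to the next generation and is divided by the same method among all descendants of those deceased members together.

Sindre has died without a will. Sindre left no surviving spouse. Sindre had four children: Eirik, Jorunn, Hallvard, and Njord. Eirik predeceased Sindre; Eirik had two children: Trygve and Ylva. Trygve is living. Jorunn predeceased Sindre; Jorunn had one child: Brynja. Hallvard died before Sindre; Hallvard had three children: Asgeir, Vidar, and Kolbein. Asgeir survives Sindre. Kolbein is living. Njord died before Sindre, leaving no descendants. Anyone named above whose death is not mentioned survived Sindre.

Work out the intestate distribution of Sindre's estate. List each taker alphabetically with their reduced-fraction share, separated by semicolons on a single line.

Asgeir 1/6; Brynja 1/6; Kolbein 1/6; Trygve 1/6; Vidar 1/6; Ylva 1/6

There is no surviving spouse, so the entire estate passes to Sindre's descendants per capita at each generation.
No one at generation 1 (Eirik, Jorunn, Hallvard) is living; moving to the next generation.
At generation 2 (Trygve, Ylva, Brynja, Asgeir, Vidar, Kolbein) there are 6 shares of (1)/6 = 1/6 each.
Living: Trygve, Ylva, Brynja, Asgeir, Vidar, and Kolbein — each takes 1/6.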